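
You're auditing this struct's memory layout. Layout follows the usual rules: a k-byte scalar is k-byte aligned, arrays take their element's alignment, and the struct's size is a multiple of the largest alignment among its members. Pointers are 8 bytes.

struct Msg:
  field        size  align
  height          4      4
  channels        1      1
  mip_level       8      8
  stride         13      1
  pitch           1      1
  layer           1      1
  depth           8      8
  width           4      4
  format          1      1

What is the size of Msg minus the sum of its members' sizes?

7

@0: height [4B, align 4] → 4
@4: channels [1B, align 1] → 5
+3 pad (align 8)
@8: mip_level [8B, align 8] → 16
@16: stride [13B, align 1] → 29
@29: pitch [1B, align 1] → 30
@30: layer [1B, align 1] → 31
+1 pad (align 8)
@32: depth [8B, align 8] → 40
@40: width [4B, align 4] → 44
@44: format [1B, align 1] → 45
+3 tail pad (align 8)
size 48, align 8
data bytes 41, size 48 → padding 7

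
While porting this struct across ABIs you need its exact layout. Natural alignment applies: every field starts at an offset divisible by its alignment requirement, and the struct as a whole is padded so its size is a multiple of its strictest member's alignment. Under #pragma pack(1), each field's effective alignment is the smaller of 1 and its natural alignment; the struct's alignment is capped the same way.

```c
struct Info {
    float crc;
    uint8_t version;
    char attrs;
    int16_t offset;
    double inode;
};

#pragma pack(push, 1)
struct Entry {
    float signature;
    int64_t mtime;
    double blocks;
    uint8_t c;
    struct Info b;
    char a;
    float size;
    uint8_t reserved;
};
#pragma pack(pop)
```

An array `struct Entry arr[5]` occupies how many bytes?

Info: @0: crc [4B, align 4] → 4; @4: version [1B, align 1] → 5; @5: attrs [1B, align 1] → 6; @6: offset [2B, align 2] → 8; @8: inode [8B, align 8] → 16; size 16, align 8
@0: signature [4B, align 1] → 4
@4: mtime [8B, align 1] → 12
@12: blocks [8B, align 1] → 20
@20: c [1B, align 1] → 21
@21: b [16B, align 1] → 37
@37: a [1B, align 1] → 38
@38: size [4B, align 1] → 42
@42: reserved [1B, align 1] → 43
size 43, align 1
array of 5: 5 × 43 = 215

215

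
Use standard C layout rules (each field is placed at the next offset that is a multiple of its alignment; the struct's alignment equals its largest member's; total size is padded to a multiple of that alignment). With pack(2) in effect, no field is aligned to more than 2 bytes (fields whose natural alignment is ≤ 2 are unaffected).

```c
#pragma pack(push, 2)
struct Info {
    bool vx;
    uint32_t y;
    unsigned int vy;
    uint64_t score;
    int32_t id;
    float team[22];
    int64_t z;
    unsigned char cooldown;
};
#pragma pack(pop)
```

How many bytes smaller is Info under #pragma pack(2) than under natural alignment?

natural layout:
  0..1  vx  (1B, 1-aligned)
  1..4  -- padding (3B)
  4..8  y  (4B, 4-aligned)
  8..12  vy  (4B, 4-aligned)
  12..16  -- padding (4B)
  16..24  score  (8B, 8-aligned)
  24..28  id  (4B, 4-aligned)
  28..116  team  (88B, 4-aligned)
  116..120  -- padding (4B)
  120..128  z  (8B, 8-aligned)
  128..129  cooldown  (1B, 1-aligned)
  129..136  -- tail padding (7B)
  sizeof = 136, alignof = 8
packed(2) layout:
  0..1  vx  (1B, 1-aligned)
  1..2  -- padding (1B)
  2..6  y  (4B, 2-aligned)
  6..10  vy  (4B, 2-aligned)
  10..18  score  (8B, 2-aligned)
  18..22  id  (4B, 2-aligned)
  22..110  team  (88B, 2-aligned)
  110..118  z  (8B, 2-aligned)
  118..119  cooldown  (1B, 1-aligned)
  119..120  -- tail padding (1B)
  sizeof = 120, alignof = 2
136 − 120 = 16

16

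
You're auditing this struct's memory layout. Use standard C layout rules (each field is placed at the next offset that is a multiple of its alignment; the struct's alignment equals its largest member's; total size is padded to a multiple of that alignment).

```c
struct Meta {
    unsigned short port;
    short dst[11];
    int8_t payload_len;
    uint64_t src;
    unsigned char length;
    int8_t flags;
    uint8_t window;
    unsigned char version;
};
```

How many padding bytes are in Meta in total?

@0: port [2B, align 2] → 2
@2: dst [22B, align 2] → 24
@24: payload_len [1B, align 1] → 25
+7 pad (align 8)
@32: src [8B, align 8] → 40
@40: length [1B, align 1] → 41
@41: flags [1B, align 1] → 42
@42: window [1B, align 1] → 43
@43: version [1B, align 1] → 44
+4 tail pad (align 8)
size 48, align 8
data bytes 37, size 48 → padding 11

11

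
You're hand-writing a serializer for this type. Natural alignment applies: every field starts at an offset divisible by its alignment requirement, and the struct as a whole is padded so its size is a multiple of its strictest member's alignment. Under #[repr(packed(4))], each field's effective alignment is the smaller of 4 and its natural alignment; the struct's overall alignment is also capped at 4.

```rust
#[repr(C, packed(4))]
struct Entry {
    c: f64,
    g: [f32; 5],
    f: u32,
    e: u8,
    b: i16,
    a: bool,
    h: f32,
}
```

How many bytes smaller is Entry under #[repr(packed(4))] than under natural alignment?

4

natural layout:
  0..8  c  (8B, 8-aligned)
  8..28  g  (20B, 4-aligned)
  28..32  f  (4B, 4-aligned)
  32..33  e  (1B, 1-aligned)
  33..34  -- padding (1B)
  34..36  b  (2B, 2-aligned)
  36..37  a  (1B, 1-aligned)
  37..40  -- padding (3B)
  40..44  h  (4B, 4-aligned)
  44..48  -- tail padding (4B)
  sizeof = 48, alignof = 8
packed(4) layout:
  0..8  c  (8B, 4-aligned)
  8..28  g  (20B, 4-aligned)
  28..32  f  (4B, 4-aligned)
  32..33  e  (1B, 1-aligned)
  33..34  -- padding (1B)
  34..36  b  (2B, 2-aligned)
  36..37  a  (1B, 1-aligned)
  37..40  -- padding (3B)
  40..44  h  (4B, 4-aligned)
  sizeof = 44, alignof = 4
48 − 44 = 4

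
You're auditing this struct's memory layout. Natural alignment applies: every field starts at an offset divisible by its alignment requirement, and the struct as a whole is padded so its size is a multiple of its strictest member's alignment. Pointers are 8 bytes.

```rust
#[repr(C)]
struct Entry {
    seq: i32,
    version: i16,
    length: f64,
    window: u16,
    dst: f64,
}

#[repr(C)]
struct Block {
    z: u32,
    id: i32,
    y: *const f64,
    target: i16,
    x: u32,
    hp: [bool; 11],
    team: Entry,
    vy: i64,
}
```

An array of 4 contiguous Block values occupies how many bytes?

320

Entry: @0: seq [4B, align 4] → 4; @4: version [2B, align 2] → 6; +2 pad (align 8); @8: length [8B, align 8] → 16; @16: window [2B, align 2] → 18; +6 pad (align 8); @24: dst [8B, align 8] → 32; size 32, align 8
@0: z [4B, align 4] → 4
@4: id [4B, align 4] → 8
@8: y [8B, align 8] → 16
@16: target [2B, align 2] → 18
+2 pad (align 4)
@20: x [4B, align 4] → 24
@24: hp [11B, align 1] → 35
+5 pad (align 8)
@40: team [32B, align 8] → 72
@72: vy [8B, align 8] → 80
size 80, align 8
array of 4: 4 × 80 = 320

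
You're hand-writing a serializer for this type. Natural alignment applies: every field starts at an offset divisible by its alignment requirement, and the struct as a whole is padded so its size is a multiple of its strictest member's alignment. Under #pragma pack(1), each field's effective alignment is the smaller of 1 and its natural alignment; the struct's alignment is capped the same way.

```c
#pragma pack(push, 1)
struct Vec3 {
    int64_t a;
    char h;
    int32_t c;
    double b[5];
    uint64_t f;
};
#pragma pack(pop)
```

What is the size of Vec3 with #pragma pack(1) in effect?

61

@0: a [8B, align 1] → 8
@8: h [1B, align 1] → 9
@9: c [4B, align 1] → 13
@13: b [40B, align 1] → 53
@53: f [8B, align 1] → 61
size 61, align 1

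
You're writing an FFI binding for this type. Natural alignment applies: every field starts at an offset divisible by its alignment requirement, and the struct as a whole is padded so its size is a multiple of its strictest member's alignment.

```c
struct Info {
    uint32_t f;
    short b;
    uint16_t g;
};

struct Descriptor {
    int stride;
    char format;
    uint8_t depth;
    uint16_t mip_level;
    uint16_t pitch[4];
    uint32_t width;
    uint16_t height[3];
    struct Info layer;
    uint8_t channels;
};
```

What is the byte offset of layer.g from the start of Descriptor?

Info: @0: f [4B, align 4] → 4; @4: b [2B, align 2] → 6; @6: g [2B, align 2] → 8; size 8, align 4
@0: stride [4B, align 4] → 4
@4: format [1B, align 1] → 5
@5: depth [1B, align 1] → 6
@6: mip_level [2B, align 2] → 8
@8: pitch [8B, align 2] → 16
@16: width [4B, align 4] → 20
@20: height [6B, align 2] → 26
+2 pad (align 4)
@28: layer [8B, align 4] → 36
within Info: g at 6
28 + 6 = 34

34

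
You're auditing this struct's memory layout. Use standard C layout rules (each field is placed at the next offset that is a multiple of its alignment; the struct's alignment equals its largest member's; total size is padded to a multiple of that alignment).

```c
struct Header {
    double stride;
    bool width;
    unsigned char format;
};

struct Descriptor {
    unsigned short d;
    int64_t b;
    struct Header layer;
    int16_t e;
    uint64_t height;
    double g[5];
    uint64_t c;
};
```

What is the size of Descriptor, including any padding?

96

Header: 0..8  stride  (8B, 8-aligned); 8..9  width  (1B, 1-aligned); 9..10  format  (1B, 1-aligned); 10..16  -- tail padding (6B); sizeof = 16, alignof = 8
0..2  d  (2B, 2-aligned)
2..8  -- padding (6B)
8..16  b  (8B, 8-aligned)
16..32  layer  (16B, 8-aligned)
32..34  e  (2B, 2-aligned)
34..40  -- padding (6B)
40..48  height  (8B, 8-aligned)
48..88  g  (40B, 8-aligned)
88..96  c  (8B, 8-aligned)
sizeof = 96, alignof = 8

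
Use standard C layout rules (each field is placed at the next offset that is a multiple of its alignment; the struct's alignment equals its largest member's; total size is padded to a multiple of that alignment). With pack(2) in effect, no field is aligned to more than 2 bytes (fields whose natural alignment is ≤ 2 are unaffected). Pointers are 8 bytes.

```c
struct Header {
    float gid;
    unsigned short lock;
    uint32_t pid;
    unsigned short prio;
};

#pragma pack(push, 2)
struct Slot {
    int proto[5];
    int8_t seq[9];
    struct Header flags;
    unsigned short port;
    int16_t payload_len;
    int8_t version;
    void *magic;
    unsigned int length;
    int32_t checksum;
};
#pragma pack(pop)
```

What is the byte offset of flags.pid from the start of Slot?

38

Header: @0: gid [4B, align 4] → 4; @4: lock [2B, align 2] → 6; +2 pad (align 4); @8: pid [4B, align 4] → 12; @12: prio [2B, align 2] → 14; +2 tail pad (align 4); size 16, align 4
@0: proto [20B, align 2] → 20
@20: seq [9B, align 1] → 29
+1 pad (align 2)
@30: flags [16B, align 2] → 46
within Header: pid at 8
30 + 8 = 38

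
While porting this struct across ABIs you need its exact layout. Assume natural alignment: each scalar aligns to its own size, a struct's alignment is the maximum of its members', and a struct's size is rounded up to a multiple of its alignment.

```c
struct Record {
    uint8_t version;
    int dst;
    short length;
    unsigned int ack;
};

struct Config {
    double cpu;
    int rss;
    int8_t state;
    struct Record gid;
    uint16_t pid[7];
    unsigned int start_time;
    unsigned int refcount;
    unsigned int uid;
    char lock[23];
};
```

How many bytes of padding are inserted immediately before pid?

Record: version at 0 (size 1, align 1) → ends 1; pad 3 to align 4 for dst; dst at 4 (size 4, align 4) → ends 8; length at 8 (size 2, align 2) → ends 10; pad 2 to align 4 for ack; ack at 12 (size 4, align 4) → ends 16; total 16 bytes, alignment 4
cpu at 0 (size 8, align 8) → ends 8
rss at 8 (size 4, align 4) → ends 12
state at 12 (size 1, align 1) → ends 13
pad 3 to align 4 for gid
gid at 16 (size 16, align 4) → ends 32
pid at 32 (size 14, align 2) → ends 46

0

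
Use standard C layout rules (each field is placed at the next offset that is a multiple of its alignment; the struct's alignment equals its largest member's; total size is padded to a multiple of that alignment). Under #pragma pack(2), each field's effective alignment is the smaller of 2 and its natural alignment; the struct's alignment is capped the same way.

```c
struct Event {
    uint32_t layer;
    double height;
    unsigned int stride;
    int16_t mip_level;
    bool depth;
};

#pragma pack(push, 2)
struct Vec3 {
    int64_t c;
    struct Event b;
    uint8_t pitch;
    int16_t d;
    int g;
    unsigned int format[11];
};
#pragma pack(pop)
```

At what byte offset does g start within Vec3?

36

Event: @0: layer [4B, align 4] → 4; +4 pad (align 8); @8: height [8B, align 8] → 16; @16: stride [4B, align 4] → 20; @20: mip_level [2B, align 2] → 22; @22: depth [1B, align 1] → 23; +1 tail pad (align 8); size 24, align 8
@0: c [8B, align 2] → 8
@8: b [24B, align 2] → 32
@32: pitch [1B, align 1] → 33
+1 pad (align 2)
@34: d [2B, align 2] → 36
@36: g [4B, align 2] → 40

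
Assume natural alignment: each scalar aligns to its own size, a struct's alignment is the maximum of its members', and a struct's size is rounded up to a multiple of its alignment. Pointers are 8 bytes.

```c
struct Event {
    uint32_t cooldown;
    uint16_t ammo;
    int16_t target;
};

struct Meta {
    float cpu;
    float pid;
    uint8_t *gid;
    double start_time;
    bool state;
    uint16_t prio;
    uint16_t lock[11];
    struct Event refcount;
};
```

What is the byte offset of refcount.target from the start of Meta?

Event: @0: cooldown [4B, align 4] → 4; @4: ammo [2B, align 2] → 6; @6: target [2B, align 2] → 8; size 8, align 4
@0: cpu [4B, align 4] → 4
@4: pid [4B, align 4] → 8
@8: gid [8B, align 8] → 16
@16: start_time [8B, align 8] → 24
@24: state [1B, align 1] → 25
+1 pad (align 2)
@26: prio [2B, align 2] → 28
@28: lock [22B, align 2] → 50
+2 pad (align 4)
@52: refcount [8B, align 4] → 60
within Event: target at 6
52 + 6 = 58

58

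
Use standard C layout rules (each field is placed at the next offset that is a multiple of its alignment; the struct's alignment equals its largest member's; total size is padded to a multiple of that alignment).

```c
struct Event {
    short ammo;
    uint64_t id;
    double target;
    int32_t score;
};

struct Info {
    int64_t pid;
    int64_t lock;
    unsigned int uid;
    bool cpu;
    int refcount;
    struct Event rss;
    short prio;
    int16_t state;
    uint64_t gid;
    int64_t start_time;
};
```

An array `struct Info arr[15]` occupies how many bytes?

1320

Event: ammo at 0 (size 2, align 2) → ends 2; pad 6 to align 8 for id; id at 8 (size 8, align 8) → ends 16; target at 16 (size 8, align 8) → ends 24; score at 24 (size 4, align 4) → ends 28; tail pad 4 to reach multiple of 8; total 32 bytes, alignment 8
pid at 0 (size 8, align 8) → ends 8
lock at 8 (size 8, align 8) → ends 16
uid at 16 (size 4, align 4) → ends 20
cpu at 20 (size 1, align 1) → ends 21
pad 3 to align 4 for refcount
refcount at 24 (size 4, align 4) → ends 28
pad 4 to align 8 for rss
rss at 32 (size 32, align 8) → ends 64
prio at 64 (size 2, align 2) → ends 66
state at 66 (size 2, align 2) → ends 68
pad 4 to align 8 for gid
gid at 72 (size 8, align 8) → ends 80
start_time at 80 (size 8, align 8) → ends 88
total 88 bytes, alignment 8
array of 15: 15 × 88 = 1320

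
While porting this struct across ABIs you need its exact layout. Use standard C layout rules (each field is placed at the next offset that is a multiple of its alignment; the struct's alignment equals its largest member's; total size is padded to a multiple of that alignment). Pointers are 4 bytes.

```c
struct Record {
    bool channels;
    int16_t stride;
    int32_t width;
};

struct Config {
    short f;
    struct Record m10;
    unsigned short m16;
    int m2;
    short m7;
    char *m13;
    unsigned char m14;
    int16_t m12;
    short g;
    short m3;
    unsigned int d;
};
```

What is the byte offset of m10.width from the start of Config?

Record: @0: channels [1B, align 1] → 1; +1 pad (align 2); @2: stride [2B, align 2] → 4; @4: width [4B, align 4] → 8; size 8, align 4
@0: f [2B, align 2] → 2
+2 pad (align 4)
@4: m10 [8B, align 4] → 12
within Record: width at 4
4 + 4 = 8

8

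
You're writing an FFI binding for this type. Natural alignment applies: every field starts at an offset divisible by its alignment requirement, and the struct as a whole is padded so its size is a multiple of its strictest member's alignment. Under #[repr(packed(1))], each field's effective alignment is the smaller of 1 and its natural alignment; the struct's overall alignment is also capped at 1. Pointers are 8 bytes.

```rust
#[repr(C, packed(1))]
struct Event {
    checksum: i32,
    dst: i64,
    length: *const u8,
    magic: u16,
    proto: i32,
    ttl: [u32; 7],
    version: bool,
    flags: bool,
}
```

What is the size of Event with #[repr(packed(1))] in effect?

0..4  checksum  (4B, 1-aligned)
4..12  dst  (8B, 1-aligned)
12..20  length  (8B, 1-aligned)
20..22  magic  (2B, 1-aligned)
22..26  proto  (4B, 1-aligned)
26..54  ttl  (28B, 1-aligned)
54..55  version  (1B, 1-aligned)
55..56  flags  (1B, 1-aligned)
sizeof = 56, alignof = 1

56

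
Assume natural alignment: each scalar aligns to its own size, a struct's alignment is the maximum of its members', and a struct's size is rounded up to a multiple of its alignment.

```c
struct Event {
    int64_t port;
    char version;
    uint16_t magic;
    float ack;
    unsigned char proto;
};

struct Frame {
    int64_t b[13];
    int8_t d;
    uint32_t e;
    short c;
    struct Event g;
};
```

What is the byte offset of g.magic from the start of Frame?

130

Event: port at 0 (size 8, align 8) → ends 8; version at 8 (size 1, align 1) → ends 9; pad 1 to align 2 for magic; magic at 10 (size 2, align 2) → ends 12; ack at 12 (size 4, align 4) → ends 16; proto at 16 (size 1, align 1) → ends 17; tail pad 7 to reach multiple of 8; total 24 bytes, alignment 8
b at 0 (size 104, align 8) → ends 104
d at 104 (size 1, align 1) → ends 105
pad 3 to align 4 for e
e at 108 (size 4, align 4) → ends 112
c at 112 (size 2, align 2) → ends 114
pad 6 to align 8 for g
g at 120 (size 24, align 8) → ends 144
within Event: magic at 10
120 + 10 = 130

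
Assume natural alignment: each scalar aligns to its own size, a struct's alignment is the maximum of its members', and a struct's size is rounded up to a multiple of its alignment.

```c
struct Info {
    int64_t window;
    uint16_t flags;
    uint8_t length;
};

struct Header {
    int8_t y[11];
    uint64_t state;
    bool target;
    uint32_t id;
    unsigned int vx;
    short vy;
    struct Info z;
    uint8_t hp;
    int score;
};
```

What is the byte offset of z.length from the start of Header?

50

Info: @0: window [8B, align 8] → 8; @8: flags [2B, align 2] → 10; @10: length [1B, align 1] → 11; +5 tail pad (align 8); size 16, align 8
@0: y [11B, align 1] → 11
+5 pad (align 8)
@16: state [8B, align 8] → 24
@24: target [1B, align 1] → 25
+3 pad (align 4)
@28: id [4B, align 4] → 32
@32: vx [4B, align 4] → 36
@36: vy [2B, align 2] → 38
+2 pad (align 8)
@40: z [16B, align 8] → 56
within Info: length at 10
40 + 10 = 50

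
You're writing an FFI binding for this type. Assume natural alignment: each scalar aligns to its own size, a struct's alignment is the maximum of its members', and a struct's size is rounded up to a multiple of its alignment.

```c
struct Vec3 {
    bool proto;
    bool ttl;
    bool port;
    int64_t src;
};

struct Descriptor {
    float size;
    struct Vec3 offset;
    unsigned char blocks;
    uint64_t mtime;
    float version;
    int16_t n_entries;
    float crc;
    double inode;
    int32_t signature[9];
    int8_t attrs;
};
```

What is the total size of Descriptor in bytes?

104

Vec3: proto at 0 (size 1, align 1) → ends 1; ttl at 1 (size 1, align 1) → ends 2; port at 2 (size 1, align 1) → ends 3; pad 5 to align 8 for src; src at 8 (size 8, align 8) → ends 16; total 16 bytes, alignment 8
size at 0 (size 4, align 4) → ends 4
pad 4 to align 8 for offset
offset at 8 (size 16, align 8) → ends 24
blocks at 24 (size 1, align 1) → ends 25
pad 7 to align 8 for mtime
mtime at 32 (size 8, align 8) → ends 40
version at 40 (size 4, align 4) → ends 44
n_entries at 44 (size 2, align 2) → ends 46
pad 2 to align 4 for crc
crc at 48 (size 4, align 4) → ends 52
pad 4 to align 8 for inode
inode at 56 (size 8, align 8) → ends 64
signature at 64 (size 36, align 4) → ends 100
attrs at 100 (size 1, align 1) → ends 101
tail pad 3 to reach multiple of 8
total 104 bytes, alignment 8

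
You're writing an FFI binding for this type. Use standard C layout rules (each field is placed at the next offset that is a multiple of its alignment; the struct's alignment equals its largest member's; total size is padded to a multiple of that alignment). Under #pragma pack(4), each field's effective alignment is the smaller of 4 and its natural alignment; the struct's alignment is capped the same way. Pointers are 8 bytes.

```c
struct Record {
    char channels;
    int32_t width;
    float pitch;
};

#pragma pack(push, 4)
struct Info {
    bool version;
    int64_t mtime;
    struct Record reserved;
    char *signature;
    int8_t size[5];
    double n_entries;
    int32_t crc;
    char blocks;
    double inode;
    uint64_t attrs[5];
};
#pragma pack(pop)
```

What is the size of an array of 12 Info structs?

Record: channels at 0 (size 1, align 1) → ends 1; pad 3 to align 4 for width; width at 4 (size 4, align 4) → ends 8; pitch at 8 (size 4, align 4) → ends 12; total 12 bytes, alignment 4
version at 0 (size 1, align 1) → ends 1
pad 3 to align 4 for mtime
mtime at 4 (size 8, align 4) → ends 12
reserved at 12 (size 12, align 4) → ends 24
signature at 24 (size 8, align 4) → ends 32
size at 32 (size 5, align 1) → ends 37
pad 3 to align 4 for n_entries
n_entries at 40 (size 8, align 4) → ends 48
crc at 48 (size 4, align 4) → ends 52
blocks at 52 (size 1, align 1) → ends 53
pad 3 to align 4 for inode
inode at 56 (size 8, align 4) → ends 64
attrs at 64 (size 40, align 4) → ends 104
total 104 bytes, alignment 4
array of 12: 12 × 104 = 1248

1248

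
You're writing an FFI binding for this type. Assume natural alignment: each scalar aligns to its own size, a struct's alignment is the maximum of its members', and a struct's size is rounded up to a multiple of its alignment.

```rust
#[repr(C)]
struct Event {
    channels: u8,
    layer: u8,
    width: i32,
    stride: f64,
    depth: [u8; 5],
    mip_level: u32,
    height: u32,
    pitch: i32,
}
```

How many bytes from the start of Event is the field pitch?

@0: channels [1B, align 1] → 1
@1: layer [1B, align 1] → 2
+2 pad (align 4)
@4: width [4B, align 4] → 8
@8: stride [8B, align 8] → 16
@16: depth [5B, align 1] → 21
+3 pad (align 4)
@24: mip_level [4B, align 4] → 28
@28: height [4B, align 4] → 32
@32: pitch [4B, align 4] → 36

32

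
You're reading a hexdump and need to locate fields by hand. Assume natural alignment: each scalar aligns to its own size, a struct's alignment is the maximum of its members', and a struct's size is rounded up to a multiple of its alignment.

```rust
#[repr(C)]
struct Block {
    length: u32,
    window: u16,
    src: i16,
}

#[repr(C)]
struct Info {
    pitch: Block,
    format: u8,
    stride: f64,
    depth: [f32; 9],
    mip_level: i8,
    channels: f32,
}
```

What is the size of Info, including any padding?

72 bytes

Block: @0: length [4B, align 4] → 4; @4: window [2B, align 2] → 6; @6: src [2B, align 2] → 8; size 8, align 4
@0: pitch [8B, align 4] → 8
@8: format [1B, align 1] → 9
+7 pad (align 8)
@16: stride [8B, align 8] → 24
@24: depth [36B, align 4] → 60
@60: mip_level [1B, align 1] → 61
+3 pad (align 4)
@64: channels [4B, align 4] → 68
+4 tail pad (align 8)
size 72, align 8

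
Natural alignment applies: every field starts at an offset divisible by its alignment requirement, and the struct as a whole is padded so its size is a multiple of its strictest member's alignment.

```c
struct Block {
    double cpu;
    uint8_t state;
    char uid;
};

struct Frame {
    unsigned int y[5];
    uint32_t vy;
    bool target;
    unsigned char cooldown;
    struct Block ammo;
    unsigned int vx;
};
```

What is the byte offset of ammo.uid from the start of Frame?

41

Block: @0: cpu [8B, align 8] → 8; @8: state [1B, align 1] → 9; @9: uid [1B, align 1] → 10; +6 tail pad (align 8); size 16, align 8
@0: y [20B, align 4] → 20
@20: vy [4B, align 4] → 24
@24: target [1B, align 1] → 25
@25: cooldown [1B, align 1] → 26
+6 pad (align 8)
@32: ammo [16B, align 8] → 48
within Block: uid at 9
32 + 9 = 41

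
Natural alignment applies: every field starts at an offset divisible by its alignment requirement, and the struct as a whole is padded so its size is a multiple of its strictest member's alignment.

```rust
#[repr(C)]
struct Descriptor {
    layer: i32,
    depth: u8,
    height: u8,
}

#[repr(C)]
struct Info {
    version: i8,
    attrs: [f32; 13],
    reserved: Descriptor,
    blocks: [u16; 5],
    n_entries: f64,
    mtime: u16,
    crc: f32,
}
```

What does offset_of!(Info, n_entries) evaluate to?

Descriptor: layer at 0 (size 4, align 4) → ends 4; depth at 4 (size 1, align 1) → ends 5; height at 5 (size 1, align 1) → ends 6; tail pad 2 to reach multiple of 4; total 8 bytes, alignment 4
version at 0 (size 1, align 1) → ends 1
pad 3 to align 4 for attrs
attrs at 4 (size 52, align 4) → ends 56
reserved at 56 (size 8, align 4) → ends 64
blocks at 64 (size 10, align 2) → ends 74
pad 6 to align 8 for n_entries
n_entries at 80 (size 8, align 8) → ends 88

80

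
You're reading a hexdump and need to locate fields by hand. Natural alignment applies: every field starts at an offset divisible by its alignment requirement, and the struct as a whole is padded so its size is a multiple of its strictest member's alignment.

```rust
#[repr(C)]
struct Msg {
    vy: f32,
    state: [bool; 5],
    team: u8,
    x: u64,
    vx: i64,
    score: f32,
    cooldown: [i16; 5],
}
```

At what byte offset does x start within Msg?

16

@0: vy [4B, align 4] → 4
@4: state [5B, align 1] → 9
@9: team [1B, align 1] → 10
+6 pad (align 8)
@16: x [8B, align 8] → 24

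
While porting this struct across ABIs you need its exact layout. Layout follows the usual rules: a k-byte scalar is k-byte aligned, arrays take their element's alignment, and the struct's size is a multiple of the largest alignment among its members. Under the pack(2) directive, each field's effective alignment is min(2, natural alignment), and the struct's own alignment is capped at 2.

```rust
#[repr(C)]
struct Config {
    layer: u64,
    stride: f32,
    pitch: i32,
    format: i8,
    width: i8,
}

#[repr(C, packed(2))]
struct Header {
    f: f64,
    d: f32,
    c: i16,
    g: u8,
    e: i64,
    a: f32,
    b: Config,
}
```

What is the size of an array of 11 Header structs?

572

Config: 0..8  layer  (8B, 8-aligned); 8..12  stride  (4B, 4-aligned); 12..16  pitch  (4B, 4-aligned); 16..17  format  (1B, 1-aligned); 17..18  width  (1B, 1-aligned); 18..24  -- tail padding (6B); sizeof = 24, alignof = 8
0..8  f  (8B, 2-aligned)
8..12  d  (4B, 2-aligned)
12..14  c  (2B, 2-aligned)
14..15  g  (1B, 1-aligned)
15..16  -- padding (1B)
16..24  e  (8B, 2-aligned)
24..28  a  (4B, 2-aligned)
28..52  b  (24B, 2-aligned)
sizeof = 52, alignof = 2
array of 11: 11 × 52 = 572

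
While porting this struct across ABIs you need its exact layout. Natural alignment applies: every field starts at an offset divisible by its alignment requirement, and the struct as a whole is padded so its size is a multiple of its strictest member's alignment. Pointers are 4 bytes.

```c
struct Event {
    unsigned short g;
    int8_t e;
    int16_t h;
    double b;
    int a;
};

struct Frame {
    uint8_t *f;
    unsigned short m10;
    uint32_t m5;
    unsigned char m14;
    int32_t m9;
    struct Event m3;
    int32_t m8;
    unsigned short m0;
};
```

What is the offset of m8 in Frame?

48

Event: g at 0 (size 2, align 2) → ends 2; e at 2 (size 1, align 1) → ends 3; pad 1 to align 2 for h; h at 4 (size 2, align 2) → ends 6; pad 2 to align 8 for b; b at 8 (size 8, align 8) → ends 16; a at 16 (size 4, align 4) → ends 20; tail pad 4 to reach multiple of 8; total 24 bytes, alignment 8
f at 0 (size 4, align 4) → ends 4
m10 at 4 (size 2, align 2) → ends 6
pad 2 to align 4 for m5
m5 at 8 (size 4, align 4) → ends 12
m14 at 12 (size 1, align 1) → ends 13
pad 3 to align 4 for m9
m9 at 16 (size 4, align 4) → ends 20
pad 4 to align 8 for m3
m3 at 24 (size 24, align 8) → ends 48
m8 at 48 (size 4, align 4) → ends 52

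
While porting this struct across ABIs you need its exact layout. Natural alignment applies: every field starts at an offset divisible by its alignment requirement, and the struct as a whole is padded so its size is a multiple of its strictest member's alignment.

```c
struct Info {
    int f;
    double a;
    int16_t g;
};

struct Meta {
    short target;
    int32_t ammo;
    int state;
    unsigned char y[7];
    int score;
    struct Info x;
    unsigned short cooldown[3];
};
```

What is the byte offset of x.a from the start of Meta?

Info: @0: f [4B, align 4] → 4; +4 pad (align 8); @8: a [8B, align 8] → 16; @16: g [2B, align 2] → 18; +6 tail pad (align 8); size 24, align 8
@0: target [2B, align 2] → 2
+2 pad (align 4)
@4: ammo [4B, align 4] → 8
@8: state [4B, align 4] → 12
@12: y [7B, align 1] → 19
+1 pad (align 4)
@20: score [4B, align 4] → 24
@24: x [24B, align 8] → 48
within Info: a at 8
24 + 8 = 32

32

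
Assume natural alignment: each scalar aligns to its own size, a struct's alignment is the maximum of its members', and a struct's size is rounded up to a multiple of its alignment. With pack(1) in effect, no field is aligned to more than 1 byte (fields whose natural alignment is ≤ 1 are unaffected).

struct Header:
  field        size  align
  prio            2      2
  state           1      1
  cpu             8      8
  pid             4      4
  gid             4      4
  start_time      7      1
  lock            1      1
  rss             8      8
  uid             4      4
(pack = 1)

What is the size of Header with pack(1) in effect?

0..2  prio  (2B, 1-aligned)
2..3  state  (1B, 1-aligned)
3..11  cpu  (8B, 1-aligned)
11..15  pid  (4B, 1-aligned)
15..19  gid  (4B, 1-aligned)
19..26  start_time  (7B, 1-aligned)
26..27  lock  (1B, 1-aligned)
27..35  rss  (8B, 1-aligned)
35..39  uid  (4B, 1-aligned)
sizeof = 39, alignof = 1

39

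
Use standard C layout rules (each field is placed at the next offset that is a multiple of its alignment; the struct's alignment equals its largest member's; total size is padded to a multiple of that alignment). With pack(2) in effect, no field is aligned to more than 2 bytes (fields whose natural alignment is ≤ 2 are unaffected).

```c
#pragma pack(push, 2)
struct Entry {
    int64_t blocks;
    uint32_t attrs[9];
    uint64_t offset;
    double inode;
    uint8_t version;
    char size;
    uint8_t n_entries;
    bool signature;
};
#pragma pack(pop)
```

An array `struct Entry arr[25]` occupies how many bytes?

@0: blocks [8B, align 2] → 8
@8: attrs [36B, align 2] → 44
@44: offset [8B, align 2] → 52
@52: inode [8B, align 2] → 60
@60: version [1B, align 1] → 61
@61: size [1B, align 1] → 62
@62: n_entries [1B, align 1] → 63
@63: signature [1B, align 1] → 64
size 64, align 2
array of 25: 25 × 64 = 1600

1600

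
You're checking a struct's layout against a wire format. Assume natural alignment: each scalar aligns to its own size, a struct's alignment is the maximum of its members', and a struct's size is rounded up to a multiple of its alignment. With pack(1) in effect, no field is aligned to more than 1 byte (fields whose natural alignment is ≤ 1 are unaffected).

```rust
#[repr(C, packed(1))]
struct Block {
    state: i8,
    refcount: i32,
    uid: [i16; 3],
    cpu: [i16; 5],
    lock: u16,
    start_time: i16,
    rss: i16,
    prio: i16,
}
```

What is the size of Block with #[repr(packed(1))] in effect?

state at 0 (size 1, align 1) → ends 1
refcount at 1 (size 4, align 1) → ends 5
uid at 5 (size 6, align 1) → ends 11
cpu at 11 (size 10, align 1) → ends 21
lock at 21 (size 2, align 1) → ends 23
start_time at 23 (size 2, align 1) → ends 25
rss at 25 (size 2, align 1) → ends 27
prio at 27 (size 2, align 1) → ends 29
total 29 bytes, alignment 1

29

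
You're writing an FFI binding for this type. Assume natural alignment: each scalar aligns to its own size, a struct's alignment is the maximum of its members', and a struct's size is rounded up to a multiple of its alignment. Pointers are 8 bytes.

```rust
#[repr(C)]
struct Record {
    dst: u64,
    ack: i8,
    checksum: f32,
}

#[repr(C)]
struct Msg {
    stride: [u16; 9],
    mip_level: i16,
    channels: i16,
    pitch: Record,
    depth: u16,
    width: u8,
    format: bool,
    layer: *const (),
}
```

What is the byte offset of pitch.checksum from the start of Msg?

36

Record: @0: dst [8B, align 8] → 8; @8: ack [1B, align 1] → 9; +3 pad (align 4); @12: checksum [4B, align 4] → 16; size 16, align 8
@0: stride [18B, align 2] → 18
@18: mip_level [2B, align 2] → 20
@20: channels [2B, align 2] → 22
+2 pad (align 8)
@24: pitch [16B, align 8] → 40
within Record: checksum at 12
24 + 12 = 36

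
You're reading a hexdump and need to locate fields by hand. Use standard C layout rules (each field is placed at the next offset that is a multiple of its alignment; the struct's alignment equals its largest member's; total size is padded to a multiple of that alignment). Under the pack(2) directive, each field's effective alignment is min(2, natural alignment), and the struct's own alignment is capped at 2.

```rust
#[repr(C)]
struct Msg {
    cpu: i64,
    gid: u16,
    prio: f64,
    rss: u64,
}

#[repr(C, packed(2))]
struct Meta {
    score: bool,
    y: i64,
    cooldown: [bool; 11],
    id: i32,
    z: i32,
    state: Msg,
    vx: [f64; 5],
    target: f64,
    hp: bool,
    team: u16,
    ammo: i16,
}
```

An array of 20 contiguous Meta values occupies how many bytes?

2320

Msg: @0: cpu [8B, align 8] → 8; @8: gid [2B, align 2] → 10; +6 pad (align 8); @16: prio [8B, align 8] → 24; @24: rss [8B, align 8] → 32; size 32, align 8
@0: score [1B, align 1] → 1
+1 pad (align 2)
@2: y [8B, align 2] → 10
@10: cooldown [11B, align 1] → 21
+1 pad (align 2)
@22: id [4B, align 2] → 26
@26: z [4B, align 2] → 30
@30: state [32B, align 2] → 62
@62: vx [40B, align 2] → 102
@102: target [8B, align 2] → 110
@110: hp [1B, align 1] → 111
+1 pad (align 2)
@112: team [2B, align 2] → 114
@114: ammo [2B, align 2] → 116
size 116, align 2
array of 20: 20 × 116 = 2320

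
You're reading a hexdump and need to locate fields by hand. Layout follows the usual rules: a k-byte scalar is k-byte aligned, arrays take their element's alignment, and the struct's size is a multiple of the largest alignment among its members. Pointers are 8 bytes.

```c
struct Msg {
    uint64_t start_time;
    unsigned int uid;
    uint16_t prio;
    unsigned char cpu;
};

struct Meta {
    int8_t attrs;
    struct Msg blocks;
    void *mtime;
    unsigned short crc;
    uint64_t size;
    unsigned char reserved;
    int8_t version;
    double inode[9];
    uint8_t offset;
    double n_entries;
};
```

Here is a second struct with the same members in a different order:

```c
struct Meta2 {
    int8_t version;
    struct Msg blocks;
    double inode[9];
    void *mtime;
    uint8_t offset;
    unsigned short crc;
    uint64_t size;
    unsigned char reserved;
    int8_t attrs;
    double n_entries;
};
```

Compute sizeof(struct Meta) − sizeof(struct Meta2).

Msg: 0..8  start_time  (8B, 8-aligned); 8..12  uid  (4B, 4-aligned); 12..14  prio  (2B, 2-aligned); 14..15  cpu  (1B, 1-aligned); 15..16  -- tail padding (1B); sizeof = 16, alignof = 8
0..1  attrs  (1B, 1-aligned)
1..8  -- padding (7B)
8..24  blocks  (16B, 8-aligned)
24..32  mtime  (8B, 8-aligned)
32..34  crc  (2B, 2-aligned)
34..40  -- padding (6B)
40..48  size  (8B, 8-aligned)
48..49  reserved  (1B, 1-aligned)
49..50  version  (1B, 1-aligned)
50..56  -- padding (6B)
56..128  inode  (72B, 8-aligned)
128..129  offset  (1B, 1-aligned)
129..136  -- padding (7B)
136..144  n_entries  (8B, 8-aligned)
sizeof = 144, alignof = 8
— Meta2 —
0..1  version  (1B, 1-aligned)
1..8  -- padding (7B)
8..24  blocks  (16B, 8-aligned)
24..96  inode  (72B, 8-aligned)
96..104  mtime  (8B, 8-aligned)
104..105  offset  (1B, 1-aligned)
105..106  -- padding (1B)
106..108  crc  (2B, 2-aligned)
108..112  -- padding (4B)
112..120  size  (8B, 8-aligned)
120..121  reserved  (1B, 1-aligned)
121..122  attrs  (1B, 1-aligned)
122..128  -- padding (6B)
128..136  n_entries  (8B, 8-aligned)
sizeof = 136, alignof = 8
144 − 136 = 8

8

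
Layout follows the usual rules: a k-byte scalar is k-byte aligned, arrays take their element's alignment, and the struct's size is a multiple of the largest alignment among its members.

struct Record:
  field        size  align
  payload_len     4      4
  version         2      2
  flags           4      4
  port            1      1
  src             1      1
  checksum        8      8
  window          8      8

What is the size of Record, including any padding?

32 bytes

payload_len at 0 (size 4, align 4) → ends 4
version at 4 (size 2, align 2) → ends 6
pad 2 to align 4 for flags
flags at 8 (size 4, align 4) → ends 12
port at 12 (size 1, align 1) → ends 13
src at 13 (size 1, align 1) → ends 14
pad 2 to align 8 for checksum
checksum at 16 (size 8, align 8) → ends 24
window at 24 (size 8, align 8) → ends 32
total 32 bytes, alignment 8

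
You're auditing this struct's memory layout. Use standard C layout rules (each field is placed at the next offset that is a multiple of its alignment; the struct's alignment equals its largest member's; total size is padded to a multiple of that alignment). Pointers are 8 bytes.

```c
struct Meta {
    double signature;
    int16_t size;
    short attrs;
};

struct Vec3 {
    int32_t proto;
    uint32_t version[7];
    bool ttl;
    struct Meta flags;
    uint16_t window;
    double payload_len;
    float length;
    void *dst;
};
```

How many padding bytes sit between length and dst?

4

Meta: 0..8  signature  (8B, 8-aligned); 8..10  size  (2B, 2-aligned); 10..12  attrs  (2B, 2-aligned); 12..16  -- tail padding (4B); sizeof = 16, alignof = 8
0..4  proto  (4B, 4-aligned)
4..32  version  (28B, 4-aligned)
32..33  ttl  (1B, 1-aligned)
33..40  -- padding (7B)
40..56  flags  (16B, 8-aligned)
56..58  window  (2B, 2-aligned)
58..64  -- padding (6B)
64..72  payload_len  (8B, 8-aligned)
72..76  length  (4B, 4-aligned)
76..80  -- padding (4B)
80..88  dst  (8B, 8-aligned)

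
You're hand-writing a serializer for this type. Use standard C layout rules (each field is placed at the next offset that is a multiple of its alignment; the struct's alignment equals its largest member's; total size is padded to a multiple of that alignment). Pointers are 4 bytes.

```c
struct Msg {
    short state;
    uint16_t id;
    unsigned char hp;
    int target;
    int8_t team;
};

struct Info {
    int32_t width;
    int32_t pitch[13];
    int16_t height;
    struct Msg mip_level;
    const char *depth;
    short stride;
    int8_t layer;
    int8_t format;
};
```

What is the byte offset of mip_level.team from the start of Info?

72

Msg: state at 0 (size 2, align 2) → ends 2; id at 2 (size 2, align 2) → ends 4; hp at 4 (size 1, align 1) → ends 5; pad 3 to align 4 for target; target at 8 (size 4, align 4) → ends 12; team at 12 (size 1, align 1) → ends 13; tail pad 3 to reach multiple of 4; total 16 bytes, alignment 4
width at 0 (size 4, align 4) → ends 4
pitch at 4 (size 52, align 4) → ends 56
height at 56 (size 2, align 2) → ends 58
pad 2 to align 4 for mip_level
mip_level at 60 (size 16, align 4) → ends 76
within Msg: team at 12
60 + 12 = 72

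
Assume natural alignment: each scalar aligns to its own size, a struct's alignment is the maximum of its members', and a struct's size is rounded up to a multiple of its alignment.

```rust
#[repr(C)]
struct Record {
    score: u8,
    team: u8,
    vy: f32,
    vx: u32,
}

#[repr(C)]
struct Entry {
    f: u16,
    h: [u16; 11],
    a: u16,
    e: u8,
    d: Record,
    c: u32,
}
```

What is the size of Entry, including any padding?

Record: @0: score [1B, align 1] → 1; @1: team [1B, align 1] → 2; +2 pad (align 4); @4: vy [4B, align 4] → 8; @8: vx [4B, align 4] → 12; size 12, align 4
@0: f [2B, align 2] → 2
@2: h [22B, align 2] → 24
@24: a [2B, align 2] → 26
@26: e [1B, align 1] → 27
+1 pad (align 4)
@28: d [12B, align 4] → 40
@40: c [4B, align 4] → 44
size 44, align 4

44 bytes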